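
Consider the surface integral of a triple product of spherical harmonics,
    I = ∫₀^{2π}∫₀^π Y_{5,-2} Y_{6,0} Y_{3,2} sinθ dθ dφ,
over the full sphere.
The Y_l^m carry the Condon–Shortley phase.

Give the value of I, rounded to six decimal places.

-0.165130

Checks pass: Σm=0; 14 even; l₃=3∈[1,11].
(2·5+1)(2·6+1)(2·3+1) = 1001
Δ: 8! 2! 4! / 15! → 1/675675
sum: t=3:−1/8640 t=4:+1/2304 t=5:−1/8640 = 7/34560
3j²(5 6 3; 0 0 0) = Δ·Π!·Σ² = 7/429  (sign -1)
sum: t=5:−1/8640 t=6:+1/34560 = -1/11520
3j²(5 6 3; -2 0 2) = Δ·Π!·Σ² = 3/143  (sign +1)
combine: 4πI² = 1001·7/429·3/143 = 49/143
take √, sign -1: I = -0.16512966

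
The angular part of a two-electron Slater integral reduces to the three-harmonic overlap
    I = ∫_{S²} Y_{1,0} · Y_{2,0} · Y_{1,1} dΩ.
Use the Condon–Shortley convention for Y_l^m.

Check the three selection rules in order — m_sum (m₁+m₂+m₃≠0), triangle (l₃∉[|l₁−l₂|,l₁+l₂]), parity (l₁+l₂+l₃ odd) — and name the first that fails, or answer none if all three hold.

azimuthal sum: 0 + 0 + 1 = 1  ✗
1 ≤ 1 ≤ 3 (triangle on l)
L = 1 + 2 + 1 = 4 (even)

m_sum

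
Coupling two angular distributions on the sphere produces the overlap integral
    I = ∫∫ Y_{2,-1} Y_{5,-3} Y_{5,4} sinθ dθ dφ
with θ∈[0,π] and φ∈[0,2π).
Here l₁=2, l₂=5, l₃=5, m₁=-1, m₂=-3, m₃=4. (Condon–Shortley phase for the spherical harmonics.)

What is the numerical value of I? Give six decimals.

0.196098

Checks pass: Σm=0; 12 even; l₃=5∈[3,7].
(2·2+1)(2·5+1)(2·5+1) = 605
Δ: 2! 2! 8! / 13! → 1/38610
sum: t=0:+1/2880 t=1:−1/576 t=2:+1/2880 = -1/960
3j²(2 5 5; 0 0 0) = Δ·Π!·Σ² = 10/429  (sign +1)
sum: t=1:−1/10080 t=2:+1/80640 = -1/11520
3j²(2 5 5; -1 -3 4) = Δ·Π!·Σ² = 49/1430  (sign +1)
combine: 4πI² = 605·10/429·49/1430 = 245/507
take √, sign +1: I = 0.19609844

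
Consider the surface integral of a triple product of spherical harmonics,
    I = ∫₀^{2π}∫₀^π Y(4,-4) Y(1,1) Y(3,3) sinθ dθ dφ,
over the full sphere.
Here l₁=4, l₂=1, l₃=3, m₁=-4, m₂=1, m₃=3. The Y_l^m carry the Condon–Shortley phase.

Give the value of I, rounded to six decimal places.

m-sum 0 ✓  L=8 even ✓  3≤3≤5 ✓
Π(2lᵢ+1) = 9×3×7 = 189
triangle coeff Δ(4,1,3) = 1/252
Σ_t [1,1]: t=1:−1/36 = -1/36
(3j)²=4/63 [(4 1 3; 0 0 0)], sign=+1
Σ_t [2,2]: t=2:+1/1440 = 1/1440
(3j)²=1/9 [(4 1 3; -4 1 3)], sign=+1
⇒ 4πI² = 4/3
I = (+1)√(4/3/(4π)) = 0.32573501

0.325735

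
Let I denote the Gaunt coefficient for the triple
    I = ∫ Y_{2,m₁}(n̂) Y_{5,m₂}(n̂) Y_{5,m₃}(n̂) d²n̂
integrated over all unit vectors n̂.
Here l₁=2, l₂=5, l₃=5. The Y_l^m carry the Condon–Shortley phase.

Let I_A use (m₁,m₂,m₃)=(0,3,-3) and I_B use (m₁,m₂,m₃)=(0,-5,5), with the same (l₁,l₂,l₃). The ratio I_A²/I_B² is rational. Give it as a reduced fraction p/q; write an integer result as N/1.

1/225

l's match ⇒ only the (l;m) 3-j factors differ between A and B.
A: triangle coeff Δ(2,5,5) = 1/38610; Σ_t [0,2]: t=0:+1/161280 t=1:−1/5040 t=2:+1/5760 = -1/53760; (3j)²=1/4290 [(2 5 5; 0 3 -3)], sign=-1
B: triangle coeff Δ(2,5,5) = 1/38610; Σ_t [0,0]: t=0:+1/161280 = 1/161280; (3j)²=15/286 [(2 5 5; 0 -5 5)], sign=+1
I_A²/I_B² = (1/4290)/(15/286) = 1/225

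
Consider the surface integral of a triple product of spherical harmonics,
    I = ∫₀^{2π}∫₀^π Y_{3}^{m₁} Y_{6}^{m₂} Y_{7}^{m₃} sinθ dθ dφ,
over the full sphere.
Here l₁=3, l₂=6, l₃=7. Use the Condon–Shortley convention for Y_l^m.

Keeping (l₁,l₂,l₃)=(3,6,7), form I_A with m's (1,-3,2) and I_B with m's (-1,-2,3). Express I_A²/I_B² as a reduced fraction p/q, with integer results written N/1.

1369/2048

l's match ⇒ only the (l;m) 3-j factors differ between A and B.
A: triangle coeff Δ(3,6,7) = 1/2042040; Σ_t [0,2]: t=0:+1/241920 t=1:−1/483840 t=2:+1/17418240 = 37/17418240; (3j)²=1369/136136 [(3 6 7; 1 -3 2)], sign=-1
B: triangle coeff Δ(3,6,7) = 1/2042040; Σ_t [0,2]: t=0:+1/829440 t=1:−1/181440 t=2:+1/645120 = -1/362880; (3j)²=256/17017 [(3 6 7; -1 -2 3)], sign=-1
I_A²/I_B² = (1369/136136)/(256/17017) = 1369/2048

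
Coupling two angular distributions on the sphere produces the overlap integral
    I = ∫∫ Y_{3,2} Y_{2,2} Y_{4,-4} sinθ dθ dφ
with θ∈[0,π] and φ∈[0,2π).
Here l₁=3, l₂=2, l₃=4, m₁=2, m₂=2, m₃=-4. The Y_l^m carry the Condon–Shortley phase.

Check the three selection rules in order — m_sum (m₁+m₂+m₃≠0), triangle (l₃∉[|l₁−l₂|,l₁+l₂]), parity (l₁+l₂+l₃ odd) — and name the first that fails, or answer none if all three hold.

parity

m₁+m₂+m₃ = 2 + 2 − 4 = 0  ✓
triangle: |3−2|=1 ≤ l₃=4 ≤ 3+2=5  ✓
parity: l₁+l₂+l₃ = 9 is odd  ✗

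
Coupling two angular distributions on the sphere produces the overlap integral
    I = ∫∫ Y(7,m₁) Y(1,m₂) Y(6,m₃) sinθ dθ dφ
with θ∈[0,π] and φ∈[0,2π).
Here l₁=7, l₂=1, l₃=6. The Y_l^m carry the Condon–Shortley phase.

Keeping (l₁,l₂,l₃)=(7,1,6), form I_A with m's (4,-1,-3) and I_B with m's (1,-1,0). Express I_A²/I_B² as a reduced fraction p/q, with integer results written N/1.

55/28

Same 7,1,6: normalisation and zero-m 3j drop out of the ratio.
A: Δ: 2! 12! 0! / 15! → 1/1365; sum: t=0:+1/4354560 = 1/4354560; 3j²(7 1 6; 4 -1 -3) = Δ·Π!·Σ² = 11/273  (sign -1)
B: Δ: 2! 12! 0! / 15! → 1/1365; sum: t=0:+1/1036800 = 1/1036800; 3j²(7 1 6; 1 -1 0) = Δ·Π!·Σ² = 4/195  (sign +1)
I_A²/I_B² = (11/273)/(4/195) = 55/28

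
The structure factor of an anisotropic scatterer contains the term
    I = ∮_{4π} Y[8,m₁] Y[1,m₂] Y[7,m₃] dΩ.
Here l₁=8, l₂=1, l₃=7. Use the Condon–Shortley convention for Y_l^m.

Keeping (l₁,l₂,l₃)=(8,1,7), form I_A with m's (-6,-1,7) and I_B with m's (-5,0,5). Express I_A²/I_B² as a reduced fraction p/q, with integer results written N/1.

l's match ⇒ only the (l;m) 3-j factors differ between A and B.
A: triangle coeff Δ(8,1,7) = 1/2040; Σ_t [0,0]: t=0:+1/174356582400 = 1/174356582400; (3j)²=1/2040 [(8 1 7; -6 -1 7)], sign=+1
B: triangle coeff Δ(8,1,7) = 1/2040; Σ_t [1,1]: t=1:−1/958003200 = -1/958003200; (3j)²=13/680 [(8 1 7; -5 0 5)], sign=-1
I_A²/I_B² = (1/2040)/(13/680) = 1/39

1/39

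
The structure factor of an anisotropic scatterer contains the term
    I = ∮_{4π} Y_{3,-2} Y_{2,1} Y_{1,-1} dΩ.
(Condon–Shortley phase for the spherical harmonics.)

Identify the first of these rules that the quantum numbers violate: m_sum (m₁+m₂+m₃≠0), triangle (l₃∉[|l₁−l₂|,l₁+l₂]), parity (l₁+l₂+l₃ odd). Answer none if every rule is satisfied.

Σmᵢ = -2  ✗
l₃∈[|l₁−l₂|,l₁+l₂]=[1,5], have l₃=1
Σlᵢ = 6 ⇒ even

m_sum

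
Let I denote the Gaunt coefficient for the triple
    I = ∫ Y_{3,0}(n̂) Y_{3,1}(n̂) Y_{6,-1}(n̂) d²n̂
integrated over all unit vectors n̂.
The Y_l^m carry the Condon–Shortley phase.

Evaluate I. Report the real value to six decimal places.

-0.221775

m-sum 0 ✓  L=12 even ✓  0≤6≤6 ✓
Π(2lᵢ+1) = 7×7×13 = 637
triangle coeff Δ(3,3,6) = 1/12012
Σ_t [0,0]: t=0:+1/1296 = 1/1296
(3j)²=100/3003 [(3 3 6; 0 0 0)], sign=+1
Σ_t [0,0]: t=0:+1/1728 = 1/1728
(3j)²=25/858 [(3 3 6; 0 1 -1)], sign=-1
⇒ 4πI² = 8750/14157
I = (-1)√(8750/14157/(4π)) = -0.22177545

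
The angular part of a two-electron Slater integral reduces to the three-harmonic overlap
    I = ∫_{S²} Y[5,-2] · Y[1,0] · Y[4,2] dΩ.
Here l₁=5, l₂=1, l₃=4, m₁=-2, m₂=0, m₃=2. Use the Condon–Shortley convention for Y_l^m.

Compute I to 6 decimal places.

Checks pass: Σm=0; 10 even; l₃=4∈[4,6].
(2·5+1)(2·1+1)(2·4+1) = 297
Δ: 2! 8! 0! / 11! → 1/495
sum: t=1:−1/576 = -1/576
3j²(5 1 4; 0 0 0) = Δ·Π!·Σ² = 5/99  (sign -1)
sum: t=1:−1/1440 = -1/1440
3j²(5 1 4; -2 0 2) = Δ·Π!·Σ² = 7/165  (sign -1)
combine: 4πI² = 297·5/99·7/165 = 7/11
take √, sign +1: I = 0.22503380

0.225034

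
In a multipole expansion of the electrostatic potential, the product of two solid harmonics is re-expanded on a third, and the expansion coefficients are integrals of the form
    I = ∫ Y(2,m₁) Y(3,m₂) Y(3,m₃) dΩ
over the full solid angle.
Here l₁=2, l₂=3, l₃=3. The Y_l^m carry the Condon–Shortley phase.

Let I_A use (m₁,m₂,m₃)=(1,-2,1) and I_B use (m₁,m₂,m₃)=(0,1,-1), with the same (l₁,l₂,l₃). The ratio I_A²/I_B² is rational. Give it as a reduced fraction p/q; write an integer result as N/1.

5/3

Same 2,3,3: normalisation and zero-m 3j drop out of the ratio.
A: Δ: 2! 2! 4! / 9! → 1/3780; sum: t=0:+1/12 t=1:−1/48 = 1/16; 3j²(2 3 3; 1 -2 1) = Δ·Π!·Σ² = 1/28  (sign +1)
B: Δ: 2! 2! 4! / 9! → 1/3780; sum: t=0:+1/96 t=1:−1/6 t=2:+1/16 = -3/32; 3j²(2 3 3; 0 1 -1) = Δ·Π!·Σ² = 3/140  (sign -1)
I_A²/I_B² = (1/28)/(3/140) = 5/3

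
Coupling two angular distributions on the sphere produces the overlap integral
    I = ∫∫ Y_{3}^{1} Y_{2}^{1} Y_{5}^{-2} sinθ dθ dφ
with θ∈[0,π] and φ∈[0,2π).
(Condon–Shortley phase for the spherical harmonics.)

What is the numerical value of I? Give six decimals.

0.245532

Rules hold: Σm=0, L=10 even, 1≤5≤5.
N = 7·5·11 = 385
Δ = 0!·6!·4!/11! = 1/2310
Racah Σ t=0..0: t=0:+1/144 = 1/144
⇒ 3j(3 2 5; 0 0 0)² = 10/231, sgn -1
Racah Σ t=0..0: t=0:+1/288 = 1/288
⇒ 3j(3 2 5; 1 1 -2)² = 1/22, sgn -1
4πI² = N·(3j₀)²·(3jₘ)² = 25/33
I = +1·√(0.757576/4π) = 0.24553200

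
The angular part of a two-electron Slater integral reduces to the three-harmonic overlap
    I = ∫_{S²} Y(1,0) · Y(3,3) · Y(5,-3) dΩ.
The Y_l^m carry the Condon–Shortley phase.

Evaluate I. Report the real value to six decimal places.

0.000000

triangle: need 2≤l₃≤4, have 5; I=0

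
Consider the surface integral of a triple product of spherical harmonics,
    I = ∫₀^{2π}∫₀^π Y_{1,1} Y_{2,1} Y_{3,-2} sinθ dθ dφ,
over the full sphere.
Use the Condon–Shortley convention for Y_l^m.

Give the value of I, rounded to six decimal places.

Rules hold: Σm=0, L=6 even, 1≤3≤3.
N = 3·5·7 = 105
Δ = 0!·2!·4!/7! = 1/105
Racah Σ t=0..0: t=0:+1/4 = 1/4
⇒ 3j(1 2 3; 0 0 0)² = 3/35, sgn -1
Racah Σ t=0..0: t=0:+1/12 = 1/12
⇒ 3j(1 2 3; 1 1 -2)² = 2/21, sgn -1
4πI² = N·(3j₀)²·(3jₘ)² = 6/7
I = +1·√(0.857143/4π) = 0.26116903

0.261169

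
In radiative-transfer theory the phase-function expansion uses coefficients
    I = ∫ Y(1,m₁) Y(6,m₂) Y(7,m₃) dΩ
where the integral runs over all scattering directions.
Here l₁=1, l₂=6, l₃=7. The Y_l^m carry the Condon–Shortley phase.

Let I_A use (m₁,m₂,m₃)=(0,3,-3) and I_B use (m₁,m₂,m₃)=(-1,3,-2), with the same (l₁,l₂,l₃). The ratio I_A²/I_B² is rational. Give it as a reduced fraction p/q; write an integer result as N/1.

4/1

Shared (l₁,l₂,l₃)=(1,6,7): N and (l;000)² cancel in I_A²/I_B².
A: Δ = 0!·2!·12!/15! = 1/1365; Racah Σ t=0..0: t=0:+1/2177280 = 1/2177280; ⇒ 3j(1 6 7; 0 3 -3)² = 8/273, sgn +1
B: Δ = 0!·2!·12!/15! = 1/1365; Racah Σ t=0..0: t=0:+1/4354560 = 1/4354560; ⇒ 3j(1 6 7; -1 3 -2)² = 2/273, sgn -1
I_A²/I_B² = (8/273)/(2/273) = 4/1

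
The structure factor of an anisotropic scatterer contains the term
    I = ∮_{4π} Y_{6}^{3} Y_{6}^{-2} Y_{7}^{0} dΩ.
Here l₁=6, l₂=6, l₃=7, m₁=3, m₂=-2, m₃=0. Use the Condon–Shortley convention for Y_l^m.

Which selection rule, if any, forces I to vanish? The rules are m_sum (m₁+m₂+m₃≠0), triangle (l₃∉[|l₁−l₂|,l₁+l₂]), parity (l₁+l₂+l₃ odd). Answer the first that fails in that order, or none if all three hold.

Σmᵢ = 1  ✗
l₃∈[|l₁−l₂|,l₁+l₂]=[0,12], have l₃=7
Σlᵢ = 19 ⇒ odd

m_sum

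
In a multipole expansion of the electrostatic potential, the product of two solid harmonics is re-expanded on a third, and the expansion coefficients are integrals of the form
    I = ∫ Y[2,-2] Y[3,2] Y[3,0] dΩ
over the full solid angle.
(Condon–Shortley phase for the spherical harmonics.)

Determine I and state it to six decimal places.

-0.188063

m-sum 0 ✓  L=8 even ✓  1≤3≤5 ✓
Π(2lᵢ+1) = 5×7×7 = 245
triangle coeff Δ(2,3,3) = 1/3780
Σ_t [0,2]: t=0:+1/24 t=1:−1/4 t=2:+1/24 = -1/6
(3j)²=4/105 [(2 3 3; 0 0 0)], sign=+1
Σ_t [2,2]: t=2:+1/24 = 1/24
(3j)²=1/21 [(2 3 3; -2 2 0)], sign=-1
⇒ 4πI² = 4/9
I = (-1)√(4/9/(4π)) = -0.18806319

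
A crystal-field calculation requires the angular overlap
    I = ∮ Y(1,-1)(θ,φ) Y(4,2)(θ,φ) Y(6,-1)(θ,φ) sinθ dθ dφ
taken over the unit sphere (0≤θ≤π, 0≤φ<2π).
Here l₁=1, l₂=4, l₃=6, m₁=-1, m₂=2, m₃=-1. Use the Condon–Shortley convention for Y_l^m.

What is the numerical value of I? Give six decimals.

|1−4|≤6≤1+4 violated ⇒ I = 0

0.000000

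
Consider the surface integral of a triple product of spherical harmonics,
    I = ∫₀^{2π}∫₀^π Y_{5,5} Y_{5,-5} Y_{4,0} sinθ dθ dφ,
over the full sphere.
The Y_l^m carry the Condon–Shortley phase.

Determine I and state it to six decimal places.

m-sum 0 ✓  L=14 even ✓  0≤4≤10 ✓
Π(2lᵢ+1) = 11×11×9 = 1089
triangle coeff Δ(5,5,4) = 1/3153150
Σ_t [1,5]: t=1:−1/69120 t=2:+1/1728 t=3:−1/576 t=4:+1/1728 t=5:−1/69120 = -7/11520
(3j)²=2/143 [(5 5 4; 0 0 0)], sign=-1
Σ_t [0,0]: t=0:+1/414720 = 1/414720
(3j)²=2/143 [(5 5 4; 5 -5 0)], sign=+1
⇒ 4πI² = 36/169
I = (-1)√(36/169/(4π)) = -0.13019760

-0.130198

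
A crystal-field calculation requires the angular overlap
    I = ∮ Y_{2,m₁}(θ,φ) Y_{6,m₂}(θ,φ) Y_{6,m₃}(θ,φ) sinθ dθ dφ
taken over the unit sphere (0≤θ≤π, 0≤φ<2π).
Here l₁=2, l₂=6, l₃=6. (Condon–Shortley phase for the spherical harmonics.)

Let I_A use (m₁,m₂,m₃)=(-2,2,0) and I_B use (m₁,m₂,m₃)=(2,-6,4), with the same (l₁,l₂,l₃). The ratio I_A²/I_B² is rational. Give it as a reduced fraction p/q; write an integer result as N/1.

70/11

l's match ⇒ only the (l;m) 3-j factors differ between A and B.
A: triangle coeff Δ(2,6,6) = 1/90090; Σ_t [2,2]: t=2:+1/69120 = 1/69120; (3j)²=4/143 [(2 6 6; -2 2 0)], sign=+1
B: triangle coeff Δ(2,6,6) = 1/90090; Σ_t [0,0]: t=0:+1/14515200 = 1/14515200; (3j)²=2/455 [(2 6 6; 2 -6 4)], sign=+1
I_A²/I_B² = (4/143)/(2/455) = 70/11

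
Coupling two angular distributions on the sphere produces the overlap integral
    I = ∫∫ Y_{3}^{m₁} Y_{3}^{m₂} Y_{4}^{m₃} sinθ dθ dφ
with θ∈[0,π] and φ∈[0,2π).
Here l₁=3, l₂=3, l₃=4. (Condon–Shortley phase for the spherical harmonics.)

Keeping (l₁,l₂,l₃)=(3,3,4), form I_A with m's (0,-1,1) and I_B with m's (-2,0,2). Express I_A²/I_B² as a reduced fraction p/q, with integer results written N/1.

Shared (l₁,l₂,l₃)=(3,3,4): N and (l;000)² cancel in I_A²/I_B².
A: Δ = 2!·4!·4!/11! = 1/34650; Racah Σ t=0..2: t=0:+1/48 t=1:−1/24 t=2:+1/288 = -5/288; ⇒ 3j(3 3 4; 0 -1 1)² = 5/462, sgn +1
B: Δ = 2!·4!·4!/11! = 1/34650; Racah Σ t=1..2: t=1:−1/96 t=2:+1/72 = 1/288; ⇒ 3j(3 3 4; -2 0 2)² = 1/462, sgn +1
I_A²/I_B² = (5/462)/(1/462) = 5/1

5/1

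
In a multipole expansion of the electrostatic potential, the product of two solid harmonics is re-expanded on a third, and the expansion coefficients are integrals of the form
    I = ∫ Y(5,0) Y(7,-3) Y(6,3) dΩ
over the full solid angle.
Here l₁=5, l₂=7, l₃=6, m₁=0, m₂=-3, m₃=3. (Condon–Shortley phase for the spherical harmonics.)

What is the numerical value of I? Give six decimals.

m-sum 0 ✓  L=18 even ✓  2≤6≤12 ✓
Π(2lᵢ+1) = 11×15×13 = 2145
triangle coeff Δ(5,7,6) = 1/174594420
Σ_t [1,5]: t=1:−1/4147200 t=2:+1/207360 t=3:−1/82944 t=4:+1/207360 t=5:−1/4147200 = -1/345600
(3j)²=420/46189 [(5 7 6; 0 0 0)], sign=-1
Σ_t [1,4]: t=1:−1/2073600 t=2:+1/414720 t=3:−1/725760 t=4:+1/11612160 = 37/58060800
(3j)²=4107/646646 [(5 7 6; 0 -3 3)], sign=-1
⇒ 4πI² = 1848150/14919047
I = (+1)√(1848150/14919047/(4π)) = 0.09928717

0.099287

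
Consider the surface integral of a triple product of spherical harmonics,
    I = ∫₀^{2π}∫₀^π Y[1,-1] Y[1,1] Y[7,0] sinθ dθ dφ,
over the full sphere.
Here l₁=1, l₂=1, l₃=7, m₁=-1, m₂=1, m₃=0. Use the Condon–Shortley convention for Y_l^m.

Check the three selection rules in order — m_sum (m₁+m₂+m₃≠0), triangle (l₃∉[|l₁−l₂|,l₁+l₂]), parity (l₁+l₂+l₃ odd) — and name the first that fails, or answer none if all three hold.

triangle

azimuthal sum: -1 + 1 + 0 = 0  ✓
0 ≤ 7 ≤ 2 (triangle on l)  ✗
L = 1 + 1 + 7 = 9 (odd)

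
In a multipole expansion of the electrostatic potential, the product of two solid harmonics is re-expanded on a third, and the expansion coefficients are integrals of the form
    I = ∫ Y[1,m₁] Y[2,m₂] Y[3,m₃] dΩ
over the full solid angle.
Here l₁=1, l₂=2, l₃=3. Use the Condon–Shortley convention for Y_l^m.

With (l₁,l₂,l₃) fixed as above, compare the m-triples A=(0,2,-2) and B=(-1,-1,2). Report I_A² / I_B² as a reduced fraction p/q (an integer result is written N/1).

l's match ⇒ only the (l;m) 3-j factors differ between A and B.
A: triangle coeff Δ(1,2,3) = 1/105; Σ_t [0,0]: t=0:+1/24 = 1/24; (3j)²=1/21 [(1 2 3; 0 2 -2)], sign=-1
B: triangle coeff Δ(1,2,3) = 1/105; Σ_t [0,0]: t=0:+1/12 = 1/12; (3j)²=2/21 [(1 2 3; -1 -1 2)], sign=-1
I_A²/I_B² = (1/21)/(2/21) = 1/2

1/2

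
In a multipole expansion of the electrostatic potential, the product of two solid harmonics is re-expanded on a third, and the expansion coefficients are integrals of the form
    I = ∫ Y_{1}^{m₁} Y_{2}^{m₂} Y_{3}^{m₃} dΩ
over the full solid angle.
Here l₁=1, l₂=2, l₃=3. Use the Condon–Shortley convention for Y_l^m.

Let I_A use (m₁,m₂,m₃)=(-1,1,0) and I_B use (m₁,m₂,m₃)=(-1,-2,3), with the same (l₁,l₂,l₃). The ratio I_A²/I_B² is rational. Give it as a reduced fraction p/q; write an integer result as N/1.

Shared (l₁,l₂,l₃)=(1,2,3): N and (l;000)² cancel in I_A²/I_B².
A: Δ = 0!·2!·4!/7! = 1/105; Racah Σ t=0..0: t=0:+1/12 = 1/12; ⇒ 3j(1 2 3; -1 1 0)² = 1/35, sgn -1
B: Δ = 0!·2!·4!/7! = 1/105; Racah Σ t=0..0: t=0:+1/48 = 1/48; ⇒ 3j(1 2 3; -1 -2 3)² = 1/7, sgn +1
I_A²/I_B² = (1/35)/(1/7) = 1/5

1/5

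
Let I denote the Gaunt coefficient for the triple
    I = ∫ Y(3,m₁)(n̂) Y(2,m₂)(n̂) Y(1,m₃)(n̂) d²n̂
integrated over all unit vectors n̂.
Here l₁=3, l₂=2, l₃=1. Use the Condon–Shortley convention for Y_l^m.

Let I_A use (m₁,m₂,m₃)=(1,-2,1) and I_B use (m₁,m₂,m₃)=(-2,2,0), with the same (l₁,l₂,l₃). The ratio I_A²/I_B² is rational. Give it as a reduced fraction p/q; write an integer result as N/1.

Shared (l₁,l₂,l₃)=(3,2,1): N and (l;000)² cancel in I_A²/I_B².
A: Δ = 4!·2!·0!/7! = 1/105; Racah Σ t=0..0: t=0:+1/48 = 1/48; ⇒ 3j(3 2 1; 1 -2 1)² = 1/105, sgn +1
B: Δ = 4!·2!·0!/7! = 1/105; Racah Σ t=4..4: t=4:+1/24 = 1/24; ⇒ 3j(3 2 1; -2 2 0)² = 1/21, sgn -1
I_A²/I_B² = (1/105)/(1/21) = 1/5

1/5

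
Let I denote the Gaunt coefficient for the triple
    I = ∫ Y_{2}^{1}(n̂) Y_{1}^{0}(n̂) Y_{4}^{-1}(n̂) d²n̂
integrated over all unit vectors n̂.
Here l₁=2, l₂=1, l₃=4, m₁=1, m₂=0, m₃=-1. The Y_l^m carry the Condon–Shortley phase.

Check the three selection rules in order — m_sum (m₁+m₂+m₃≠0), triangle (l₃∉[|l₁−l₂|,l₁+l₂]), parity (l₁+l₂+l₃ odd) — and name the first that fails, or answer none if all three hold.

triangle

azimuthal sum: 1 + 0 − 1 = 0  ✓
1 ≤ 4 ≤ 3 (triangle on l)  ✗
L = 2 + 1 + 4 = 7 (odd)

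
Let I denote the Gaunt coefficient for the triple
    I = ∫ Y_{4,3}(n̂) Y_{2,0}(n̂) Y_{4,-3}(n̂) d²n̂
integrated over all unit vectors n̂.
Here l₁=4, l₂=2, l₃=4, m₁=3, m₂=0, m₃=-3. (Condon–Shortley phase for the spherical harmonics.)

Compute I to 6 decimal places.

Rules hold: Σm=0, L=10 even, 2≤4≤6.
N = 9·5·9 = 405
Δ = 2!·6!·2!/11! = 1/13860
Racah Σ t=0..2: t=0:+1/192 t=1:−1/36 t=2:+1/192 = -5/288
⇒ 3j(4 2 4; 0 0 0)² = 20/693, sgn -1
Racah Σ t=0..1: t=0:+1/480 t=1:−1/720 = 1/1440
⇒ 3j(4 2 4; 3 0 -3)² = 7/1980, sgn -1
4πI² = N·(3j₀)²·(3jₘ)² = 5/121
I = +1·√(0.0413223/4π) = 0.05734392

0.057344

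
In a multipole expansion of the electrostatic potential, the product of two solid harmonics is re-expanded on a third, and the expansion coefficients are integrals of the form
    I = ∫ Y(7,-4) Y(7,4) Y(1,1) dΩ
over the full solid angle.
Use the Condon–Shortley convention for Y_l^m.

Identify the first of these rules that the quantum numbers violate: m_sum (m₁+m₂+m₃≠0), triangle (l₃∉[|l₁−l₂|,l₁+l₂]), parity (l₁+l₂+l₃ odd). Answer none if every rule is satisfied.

m₁+m₂+m₃ = -4 + 4 + 1 = 1  ✗
triangle: |7−7|=0 ≤ l₃=1 ≤ 7+7=14
parity: l₁+l₂+l₃ = 15 is odd

m_sum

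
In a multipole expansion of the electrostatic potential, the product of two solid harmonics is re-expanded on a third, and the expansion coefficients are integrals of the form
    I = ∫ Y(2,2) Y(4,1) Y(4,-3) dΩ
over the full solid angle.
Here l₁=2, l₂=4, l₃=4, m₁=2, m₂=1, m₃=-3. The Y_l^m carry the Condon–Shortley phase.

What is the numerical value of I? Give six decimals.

Checks pass: Σm=0; 10 even; l₃=4∈[2,6].
(2·2+1)(2·4+1)(2·4+1) = 405
Δ: 2! 2! 6! / 11! → 1/13860
sum: t=0:+1/192 t=1:−1/36 t=2:+1/192 = -5/288
3j²(2 4 4; 0 0 0) = Δ·Π!·Σ² = 20/693  (sign -1)
sum: t=0:+1/480 = 1/480
3j²(2 4 4; 2 1 -3) = Δ·Π!·Σ² = 3/110  (sign -1)
combine: 4πI² = 405·20/693·3/110 = 270/847
take √, sign +1: I = 0.15927046

0.159270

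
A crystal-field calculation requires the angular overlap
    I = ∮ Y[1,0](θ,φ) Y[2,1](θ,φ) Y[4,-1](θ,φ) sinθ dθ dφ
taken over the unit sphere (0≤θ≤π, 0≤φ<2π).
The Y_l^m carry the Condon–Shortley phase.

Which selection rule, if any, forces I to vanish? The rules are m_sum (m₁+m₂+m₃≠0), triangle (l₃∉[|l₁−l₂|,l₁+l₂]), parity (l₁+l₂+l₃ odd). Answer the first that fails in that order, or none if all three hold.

m₁+m₂+m₃ = 0 + 1 − 1 = 0  ✓
triangle: |1−2|=1 ≤ l₃=4 ≤ 1+2=3  ✗
parity: l₁+l₂+l₃ = 7 is odd

triangle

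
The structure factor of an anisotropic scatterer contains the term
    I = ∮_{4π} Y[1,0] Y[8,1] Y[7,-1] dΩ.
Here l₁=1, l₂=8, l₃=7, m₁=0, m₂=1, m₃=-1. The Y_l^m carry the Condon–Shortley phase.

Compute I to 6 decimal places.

Rules hold: Σm=0, L=16 even, 7≤7≤9.
N = 3·17·15 = 765
Δ = 2!·0!·14!/17! = 1/2040
Racah Σ t=1..1: t=1:−1/25401600 = -1/25401600
⇒ 3j(1 8 7; 0 0 0)² = 8/255, sgn +1
Racah Σ t=1..1: t=1:−1/29030400 = -1/29030400
⇒ 3j(1 8 7; 0 1 -1)² = 21/680, sgn -1
4πI² = N·(3j₀)²·(3jₘ)² = 63/85
I = -1·√(0.741176/4π) = -0.24285994

-0.242860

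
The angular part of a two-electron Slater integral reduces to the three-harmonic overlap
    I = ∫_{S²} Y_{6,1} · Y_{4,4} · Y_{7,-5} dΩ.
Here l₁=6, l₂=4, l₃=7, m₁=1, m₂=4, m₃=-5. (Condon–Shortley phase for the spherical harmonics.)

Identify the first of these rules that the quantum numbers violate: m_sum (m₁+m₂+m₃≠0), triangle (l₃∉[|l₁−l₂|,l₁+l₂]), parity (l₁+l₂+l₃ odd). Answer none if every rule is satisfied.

azimuthal sum: 1 + 4 − 5 = 0  ✓
2 ≤ 7 ≤ 10 (triangle on l)  ✓
L = 6 + 4 + 7 = 17 (odd)  ✗

parity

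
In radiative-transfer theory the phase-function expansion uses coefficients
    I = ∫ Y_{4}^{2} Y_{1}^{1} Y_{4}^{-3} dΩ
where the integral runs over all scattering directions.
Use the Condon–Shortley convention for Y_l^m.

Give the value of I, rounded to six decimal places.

0.000000

L=9 odd ⇒ parity kills the (l;000) factor ⇒ I = 0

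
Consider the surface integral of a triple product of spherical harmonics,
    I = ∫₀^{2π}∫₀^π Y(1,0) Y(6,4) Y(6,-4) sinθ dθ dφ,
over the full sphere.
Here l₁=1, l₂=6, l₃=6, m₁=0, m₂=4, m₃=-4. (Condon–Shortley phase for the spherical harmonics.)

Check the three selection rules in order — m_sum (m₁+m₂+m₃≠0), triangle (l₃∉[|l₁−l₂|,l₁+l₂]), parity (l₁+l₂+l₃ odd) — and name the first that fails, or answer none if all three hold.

m₁+m₂+m₃ = 0 + 4 − 4 = 0  ✓
triangle: |1−6|=5 ≤ l₃=6 ≤ 1+6=7  ✓
parity: l₁+l₂+l₃ = 13 is odd  ✗

parity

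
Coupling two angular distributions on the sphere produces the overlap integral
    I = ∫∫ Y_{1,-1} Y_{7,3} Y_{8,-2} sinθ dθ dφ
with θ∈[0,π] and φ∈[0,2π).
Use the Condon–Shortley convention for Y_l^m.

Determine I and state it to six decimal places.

m-sum 0 ✓  L=16 even ✓  6≤8≤8 ✓
Π(2lᵢ+1) = 3×15×17 = 765
triangle coeff Δ(1,7,8) = 1/2040
Σ_t [0,0]: t=0:+1/25401600 = 1/25401600
(3j)²=8/255 [(1 7 8; 0 0 0)], sign=+1
Σ_t [0,0]: t=0:+1/174182400 = 1/174182400
(3j)²=1/136 [(1 7 8; -1 3 -2)], sign=+1
⇒ 4πI² = 3/17
I = (+1)√(3/17/(4π)) = 0.11850352

0.118504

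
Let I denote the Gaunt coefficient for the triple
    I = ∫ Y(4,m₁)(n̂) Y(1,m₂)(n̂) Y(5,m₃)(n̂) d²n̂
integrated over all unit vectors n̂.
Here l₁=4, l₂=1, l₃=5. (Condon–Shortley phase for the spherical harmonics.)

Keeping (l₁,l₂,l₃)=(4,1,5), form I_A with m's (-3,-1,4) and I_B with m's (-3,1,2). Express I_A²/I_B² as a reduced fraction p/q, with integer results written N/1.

l's match ⇒ only the (l;m) 3-j factors differ between A and B.
A: triangle coeff Δ(4,1,5) = 1/495; Σ_t [0,0]: t=0:+1/10080 = 1/10080; (3j)²=4/55 [(4 1 5; -3 -1 4)], sign=-1
B: triangle coeff Δ(4,1,5) = 1/495; Σ_t [0,0]: t=0:+1/10080 = 1/10080; (3j)²=1/165 [(4 1 5; -3 1 2)], sign=-1
I_A²/I_B² = (4/55)/(1/165) = 12/1

12/1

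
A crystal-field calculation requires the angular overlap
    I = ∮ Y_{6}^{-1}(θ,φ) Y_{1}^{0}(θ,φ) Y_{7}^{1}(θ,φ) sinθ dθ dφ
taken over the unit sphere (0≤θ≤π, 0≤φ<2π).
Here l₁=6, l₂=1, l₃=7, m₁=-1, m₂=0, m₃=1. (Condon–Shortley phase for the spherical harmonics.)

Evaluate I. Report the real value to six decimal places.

-0.242415

Checks pass: Σm=0; 14 even; l₃=7∈[5,7].
(2·6+1)(2·1+1)(2·7+1) = 585
Δ: 0! 12! 2! / 15! → 1/1365
sum: t=0:+1/518400 = 1/518400
3j²(6 1 7; 0 0 0) = Δ·Π!·Σ² = 7/195  (sign -1)
sum: t=0:+1/604800 = 1/604800
3j²(6 1 7; -1 0 1) = Δ·Π!·Σ² = 16/455  (sign +1)
combine: 4πI² = 585·7/195·16/455 = 48/65
take √, sign -1: I = -0.24241473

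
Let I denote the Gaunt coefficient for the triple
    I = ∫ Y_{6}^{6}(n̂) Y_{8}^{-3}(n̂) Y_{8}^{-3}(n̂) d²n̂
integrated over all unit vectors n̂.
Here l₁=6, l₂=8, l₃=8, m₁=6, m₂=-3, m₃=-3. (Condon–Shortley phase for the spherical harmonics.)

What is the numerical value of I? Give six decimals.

0.163267

Rules hold: Σm=0, L=22 even, 2≤8≤14.
N = 13·17·17 = 3757
Δ = 6!·6!·10!/23! = 1/13742520792
Racah Σ t=0..6: t=0:+1/41803776000 t=1:−1/435456000 t=2:+1/39813120 t=3:−1/18662400 t=4:+1/39813120 t=5:−1/435456000 t=6:+1/41803776000 = -11/1393459200
⇒ 3j(6 8 8; 0 0 0)² = 600/96577, sgn -1
Racah Σ t=0..0: t=0:+1/7464960000 = 1/7464960000
⇒ 3j(6 8 8; 6 -3 -3)² = 1386/96577, sgn -1
4πI² = N·(3j₀)²·(3jₘ)² = 831600/2482597
I = +1·√(0.334972/4π) = 0.16326729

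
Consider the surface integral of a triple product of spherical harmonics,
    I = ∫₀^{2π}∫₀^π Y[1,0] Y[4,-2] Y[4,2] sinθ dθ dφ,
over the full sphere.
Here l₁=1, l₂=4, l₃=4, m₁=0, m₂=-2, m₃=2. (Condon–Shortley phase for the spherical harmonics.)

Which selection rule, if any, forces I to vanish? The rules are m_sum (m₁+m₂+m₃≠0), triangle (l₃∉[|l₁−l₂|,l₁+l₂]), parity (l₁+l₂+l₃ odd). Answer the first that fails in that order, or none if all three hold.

parity

m₁+m₂+m₃ = 0 − 2 + 2 = 0  ✓
triangle: |1−4|=3 ≤ l₃=4 ≤ 1+4=5  ✓
parity: l₁+l₂+l₃ = 9 is odd  ✗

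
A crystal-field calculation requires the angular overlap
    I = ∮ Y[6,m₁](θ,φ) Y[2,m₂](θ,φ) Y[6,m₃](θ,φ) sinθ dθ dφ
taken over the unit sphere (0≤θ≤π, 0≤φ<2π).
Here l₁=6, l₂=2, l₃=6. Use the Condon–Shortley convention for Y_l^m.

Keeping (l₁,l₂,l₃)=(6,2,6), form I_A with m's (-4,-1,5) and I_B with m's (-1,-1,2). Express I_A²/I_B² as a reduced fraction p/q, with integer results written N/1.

99/20

Shared (l₁,l₂,l₃)=(6,2,6): N and (l;000)² cancel in I_A²/I_B².
A: Δ = 2!·10!·2!/15! = 1/90090; Racah Σ t=0..1: t=0:+1/7257600 t=1:−1/725760 = -1/806400; ⇒ 3j(6 2 6; -4 -1 5)² = 27/910, sgn +1
B: Δ = 2!·10!·2!/15! = 1/90090; Racah Σ t=0..1: t=0:+1/60480 t=1:−1/34560 = -1/80640; ⇒ 3j(6 2 6; -1 -1 2)² = 6/1001, sgn -1
I_A²/I_B² = (27/910)/(6/1001) = 99/20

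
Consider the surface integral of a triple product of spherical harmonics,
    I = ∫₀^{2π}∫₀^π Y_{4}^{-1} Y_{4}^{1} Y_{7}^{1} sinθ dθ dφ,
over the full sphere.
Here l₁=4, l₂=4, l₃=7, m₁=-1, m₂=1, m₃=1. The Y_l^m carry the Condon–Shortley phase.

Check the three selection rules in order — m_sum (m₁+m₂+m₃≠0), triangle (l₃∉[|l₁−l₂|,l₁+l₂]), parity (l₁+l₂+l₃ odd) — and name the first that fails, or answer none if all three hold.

m_sum

m₁+m₂+m₃ = -1 + 1 + 1 = 1  ✗
triangle: |4−4|=0 ≤ l₃=7 ≤ 4+4=8
parity: l₁+l₂+l₃ = 15 is odd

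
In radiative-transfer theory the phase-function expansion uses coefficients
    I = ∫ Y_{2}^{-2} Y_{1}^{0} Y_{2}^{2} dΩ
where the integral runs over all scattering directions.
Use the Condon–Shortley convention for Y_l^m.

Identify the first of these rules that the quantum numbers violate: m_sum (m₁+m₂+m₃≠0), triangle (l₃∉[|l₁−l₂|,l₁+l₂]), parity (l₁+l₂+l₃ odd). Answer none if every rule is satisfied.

Σmᵢ = 0  ✓
l₃∈[|l₁−l₂|,l₁+l₂]=[1,3], have l₃=2  ✓
Σlᵢ = 5 ⇒ odd  ✗

parity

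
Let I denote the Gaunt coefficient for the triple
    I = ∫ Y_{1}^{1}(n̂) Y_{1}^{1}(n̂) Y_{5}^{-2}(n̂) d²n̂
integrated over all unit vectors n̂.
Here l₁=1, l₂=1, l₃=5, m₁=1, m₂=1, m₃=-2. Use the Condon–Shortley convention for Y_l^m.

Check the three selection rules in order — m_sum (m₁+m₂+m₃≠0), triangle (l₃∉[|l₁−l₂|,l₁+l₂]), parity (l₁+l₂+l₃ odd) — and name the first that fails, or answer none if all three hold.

m₁+m₂+m₃ = 1 + 1 − 2 = 0  ✓
triangle: |1−1|=0 ≤ l₃=5 ≤ 1+1=2  ✗
parity: l₁+l₂+l₃ = 7 is odd

triangle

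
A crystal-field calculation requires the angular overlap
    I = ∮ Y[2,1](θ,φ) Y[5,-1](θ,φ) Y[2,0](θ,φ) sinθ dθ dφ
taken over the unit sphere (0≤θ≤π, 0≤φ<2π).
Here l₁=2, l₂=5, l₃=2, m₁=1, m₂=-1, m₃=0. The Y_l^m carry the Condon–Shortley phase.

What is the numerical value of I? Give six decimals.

triangle: need 3≤l₃≤7, have 2; I=0

0.000000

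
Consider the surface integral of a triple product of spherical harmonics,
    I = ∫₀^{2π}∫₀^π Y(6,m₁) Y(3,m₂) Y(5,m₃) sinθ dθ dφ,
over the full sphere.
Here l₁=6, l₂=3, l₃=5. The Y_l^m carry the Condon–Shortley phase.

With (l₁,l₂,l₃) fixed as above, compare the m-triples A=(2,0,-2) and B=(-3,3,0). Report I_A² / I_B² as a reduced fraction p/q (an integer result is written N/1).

2/21

Shared (l₁,l₂,l₃)=(6,3,5): N and (l;000)² cancel in I_A²/I_B².
A: Δ = 4!·8!·2!/15! = 1/675675; Racah Σ t=1..3: t=1:−1/8640 t=2:+1/5760 t=3:−1/60480 = 1/24192; ⇒ 3j(6 3 5; 2 0 -2)² = 8/3003, sgn -1
B: Δ = 4!·8!·2!/15! = 1/675675; Racah Σ t=4..4: t=4:+1/34560 = 1/34560; ⇒ 3j(6 3 5; -3 3 0)² = 4/143, sgn -1
I_A²/I_B² = (8/3003)/(4/143) = 2/21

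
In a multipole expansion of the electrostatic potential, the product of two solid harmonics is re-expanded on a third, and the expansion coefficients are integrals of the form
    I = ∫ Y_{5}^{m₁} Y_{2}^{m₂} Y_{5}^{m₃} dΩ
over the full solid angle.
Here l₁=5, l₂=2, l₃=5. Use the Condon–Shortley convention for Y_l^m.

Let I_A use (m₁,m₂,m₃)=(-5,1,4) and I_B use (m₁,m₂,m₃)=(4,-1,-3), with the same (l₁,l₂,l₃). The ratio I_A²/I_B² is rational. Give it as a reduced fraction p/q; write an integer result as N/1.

Same 5,2,5: normalisation and zero-m 3j drop out of the ratio.
A: Δ: 2! 8! 2! / 13! → 1/38610; sum: t=2:+1/80640 = 1/80640; 3j²(5 2 5; -5 1 4) = Δ·Π!·Σ² = 9/286  (sign -1)
B: Δ: 2! 8! 2! / 13! → 1/38610; sum: t=0:+1/10080 t=1:−1/80640 = 1/11520; 3j²(5 2 5; 4 -1 -3) = Δ·Π!·Σ² = 49/1430  (sign +1)
I_A²/I_B² = (9/286)/(49/1430) = 45/49

45/49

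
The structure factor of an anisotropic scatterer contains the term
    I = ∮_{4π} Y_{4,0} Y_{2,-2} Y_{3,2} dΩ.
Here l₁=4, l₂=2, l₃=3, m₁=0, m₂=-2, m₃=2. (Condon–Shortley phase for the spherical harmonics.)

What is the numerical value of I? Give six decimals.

0.000000

l₁+l₂+l₃=9 is odd: 3j(l;000)=0 ⇒ I=0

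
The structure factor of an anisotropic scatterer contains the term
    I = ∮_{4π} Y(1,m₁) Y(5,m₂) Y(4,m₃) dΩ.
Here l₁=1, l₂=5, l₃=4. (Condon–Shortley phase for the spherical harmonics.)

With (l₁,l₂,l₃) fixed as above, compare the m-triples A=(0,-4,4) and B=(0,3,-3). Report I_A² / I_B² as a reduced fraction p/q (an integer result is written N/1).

9/16

Shared (l₁,l₂,l₃)=(1,5,4): N and (l;000)² cancel in I_A²/I_B².
A: Δ = 2!·0!·8!/11! = 1/495; Racah Σ t=1..1: t=1:−1/40320 = -1/40320; ⇒ 3j(1 5 4; 0 -4 4)² = 1/55, sgn -1
B: Δ = 2!·0!·8!/11! = 1/495; Racah Σ t=1..1: t=1:−1/5040 = -1/5040; ⇒ 3j(1 5 4; 0 3 -3)² = 16/495, sgn +1
I_A²/I_B² = (1/55)/(16/495) = 9/16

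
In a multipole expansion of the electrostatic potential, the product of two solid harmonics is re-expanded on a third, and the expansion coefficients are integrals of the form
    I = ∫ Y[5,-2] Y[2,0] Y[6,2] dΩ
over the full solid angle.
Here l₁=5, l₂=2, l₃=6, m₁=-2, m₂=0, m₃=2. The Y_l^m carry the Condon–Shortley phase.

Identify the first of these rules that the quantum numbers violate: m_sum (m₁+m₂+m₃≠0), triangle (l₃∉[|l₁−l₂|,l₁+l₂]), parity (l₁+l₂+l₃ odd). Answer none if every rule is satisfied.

parity

azimuthal sum: -2 + 0 + 2 = 0  ✓
3 ≤ 6 ≤ 7 (triangle on l)  ✓
L = 5 + 2 + 6 = 13 (odd)  ✗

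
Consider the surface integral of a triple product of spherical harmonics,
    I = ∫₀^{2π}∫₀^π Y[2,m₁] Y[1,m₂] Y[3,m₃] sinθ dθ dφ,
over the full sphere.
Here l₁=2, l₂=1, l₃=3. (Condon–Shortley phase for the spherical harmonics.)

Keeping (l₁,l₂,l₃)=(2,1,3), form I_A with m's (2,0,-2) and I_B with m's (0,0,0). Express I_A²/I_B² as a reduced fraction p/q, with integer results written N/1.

5/9

l's match ⇒ only the (l;m) 3-j factors differ between A and B.
A: triangle coeff Δ(2,1,3) = 1/105; Σ_t [0,0]: t=0:+1/24 = 1/24; (3j)²=1/21 [(2 1 3; 2 0 -2)], sign=-1
B: triangle coeff Δ(2,1,3) = 1/105; Σ_t [0,0]: t=0:+1/4 = 1/4; (3j)²=3/35 [(2 1 3; 0 0 0)], sign=-1
I_A²/I_B² = (1/21)/(3/35) = 5/9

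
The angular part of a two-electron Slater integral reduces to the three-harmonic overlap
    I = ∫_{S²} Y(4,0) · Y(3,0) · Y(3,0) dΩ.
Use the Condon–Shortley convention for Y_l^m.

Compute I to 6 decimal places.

m-sum 0 ✓  L=10 even ✓  1≤3≤7 ✓
Π(2lᵢ+1) = 9×7×7 = 441
triangle coeff Δ(4,3,3) = 1/34650
Σ_t [1,3]: t=1:−1/72 t=2:+1/16 t=3:−1/72 = 5/144
(3j)²=2/77 [(4 3 3; 0 0 0)], sign=-1
(m-triple is (0,0,0) — same symbol as above.)
⇒ 4πI² = 36/121
I = (+1)√(36/121/(4π)) = 0.15386989

0.153870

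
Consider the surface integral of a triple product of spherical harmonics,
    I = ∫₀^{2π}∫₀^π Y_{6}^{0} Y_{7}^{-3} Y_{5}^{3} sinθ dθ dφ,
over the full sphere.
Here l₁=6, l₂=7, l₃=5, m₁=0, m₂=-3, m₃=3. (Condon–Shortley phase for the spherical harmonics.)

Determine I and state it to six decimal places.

0.130140

m-sum 0 ✓  L=18 even ✓  1≤5≤13 ✓
Π(2lᵢ+1) = 13×15×11 = 2145
triangle coeff Δ(6,7,5) = 1/174594420
Σ_t [2,6]: t=2:+1/4147200 t=3:−1/207360 t=4:+1/82944 t=5:−1/207360 t=6:+1/4147200 = 1/345600
(3j)²=420/46189 [(6 7 5; 0 0 0)], sign=-1
Σ_t [2,4]: t=2:+1/1658880 t=3:−1/518400 t=4:+1/1658880 = -1/1382400
(3j)²=504/46189 [(6 7 5; 0 -3 3)], sign=-1
⇒ 4πI² = 3175200/14919047
I = (+1)√(3175200/14919047/(4π)) = 0.13013978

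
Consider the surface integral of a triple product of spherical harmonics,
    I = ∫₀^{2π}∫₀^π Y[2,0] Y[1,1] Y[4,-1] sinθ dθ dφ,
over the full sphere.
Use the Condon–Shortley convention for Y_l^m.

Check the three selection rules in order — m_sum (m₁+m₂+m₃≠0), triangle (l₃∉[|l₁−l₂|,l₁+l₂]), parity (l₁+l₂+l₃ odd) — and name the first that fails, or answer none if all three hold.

Σmᵢ = 0  ✓
l₃∈[|l₁−l₂|,l₁+l₂]=[1,3], have l₃=4  ✗
Σlᵢ = 7 ⇒ odd

triangle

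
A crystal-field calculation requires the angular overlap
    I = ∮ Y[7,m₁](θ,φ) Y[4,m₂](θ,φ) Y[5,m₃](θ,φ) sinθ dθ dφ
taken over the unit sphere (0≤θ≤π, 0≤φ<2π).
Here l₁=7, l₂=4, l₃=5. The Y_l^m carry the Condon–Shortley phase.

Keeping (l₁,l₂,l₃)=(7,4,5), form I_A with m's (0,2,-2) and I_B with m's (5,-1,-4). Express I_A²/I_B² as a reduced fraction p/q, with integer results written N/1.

Same 7,4,5: normalisation and zero-m 3j drop out of the ratio.
A: Δ: 6! 8! 2! / 17! → 1/6126120; sum: t=4:+1/69120 t=5:−1/172800 t=6:+1/7257600 = 1/113400; 3j²(7 4 5; 0 2 -2) = Δ·Π!·Σ² = 512/36465  (sign -1)
B: Δ: 6! 8! 2! / 17! → 1/6126120; sum: t=1:−1/1209600 t=2:+1/1935360 = -1/3225600; 3j²(7 4 5; 5 -1 -4) = Δ·Π!·Σ² = 243/61880  (sign +1)
I_A²/I_B² = (512/36465)/(243/61880) = 28672/8019

28672/8019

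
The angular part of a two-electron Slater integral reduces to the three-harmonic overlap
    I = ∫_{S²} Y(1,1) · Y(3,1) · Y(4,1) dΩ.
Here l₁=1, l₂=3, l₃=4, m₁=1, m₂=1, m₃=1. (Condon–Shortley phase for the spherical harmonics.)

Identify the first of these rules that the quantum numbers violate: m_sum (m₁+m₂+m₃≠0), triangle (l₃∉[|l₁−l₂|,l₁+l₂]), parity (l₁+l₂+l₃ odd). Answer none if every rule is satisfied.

Σmᵢ = 3  ✗
l₃∈[|l₁−l₂|,l₁+l₂]=[2,4], have l₃=4
Σlᵢ = 8 ⇒ even

m_sum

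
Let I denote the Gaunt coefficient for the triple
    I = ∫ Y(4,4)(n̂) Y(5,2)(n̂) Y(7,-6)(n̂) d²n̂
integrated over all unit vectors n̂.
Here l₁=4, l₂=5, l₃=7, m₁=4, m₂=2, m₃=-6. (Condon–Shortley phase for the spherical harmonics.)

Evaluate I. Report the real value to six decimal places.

-0.188638

Checks pass: Σm=0; 16 even; l₃=7∈[1,9].
(2·4+1)(2·5+1)(2·7+1) = 1485
Δ: 2! 6! 8! / 17! → 1/6126120
sum: t=0:+1/69120 t=1:−1/20736 t=2:+1/69120 = -1/51840
3j²(4 5 7; 0 0 0) = Δ·Π!·Σ² = 280/21879  (sign +1)
sum: t=0:+1/7257600 = 1/7257600
3j²(4 5 7; 4 2 -6) = Δ·Π!·Σ² = 2/85  (sign -1)
combine: 4πI² = 1485·280/21879·2/85 = 1680/3757
take √, sign -1: I = -0.18863797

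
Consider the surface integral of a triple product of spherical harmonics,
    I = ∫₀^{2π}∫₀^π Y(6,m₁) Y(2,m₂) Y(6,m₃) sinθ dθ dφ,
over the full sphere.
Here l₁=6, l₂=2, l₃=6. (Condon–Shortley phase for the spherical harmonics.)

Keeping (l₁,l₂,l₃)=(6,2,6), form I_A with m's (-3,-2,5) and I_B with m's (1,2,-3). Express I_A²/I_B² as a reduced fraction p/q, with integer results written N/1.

l's match ⇒ only the (l;m) 3-j factors differ between A and B.
A: triangle coeff Δ(6,2,6) = 1/90090; Σ_t [0,0]: t=0:+1/1451520 = 1/1451520; (3j)²=1/91 [(6 2 6; -3 -2 5)], sign=-1
B: triangle coeff Δ(6,2,6) = 1/90090; Σ_t [2,2]: t=2:+1/120960 = 1/120960; (3j)²=24/1001 [(6 2 6; 1 2 -3)], sign=-1
I_A²/I_B² = (1/91)/(24/1001) = 11/24

11/24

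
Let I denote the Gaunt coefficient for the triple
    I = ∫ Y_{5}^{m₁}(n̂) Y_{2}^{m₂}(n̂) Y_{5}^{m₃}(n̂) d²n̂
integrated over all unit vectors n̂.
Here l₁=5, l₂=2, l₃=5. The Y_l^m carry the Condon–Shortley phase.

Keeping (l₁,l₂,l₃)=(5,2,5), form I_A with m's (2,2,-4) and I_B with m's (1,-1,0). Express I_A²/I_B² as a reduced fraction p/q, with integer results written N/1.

l's match ⇒ only the (l;m) 3-j factors differ between A and B.
A: triangle coeff Δ(5,2,5) = 1/38610; Σ_t [2,2]: t=2:+1/20160 = 1/20160; (3j)²=12/715 [(5 2 5; 2 2 -4)], sign=-1
B: triangle coeff Δ(5,2,5) = 1/38610; Σ_t [0,1]: t=0:+1/1152 t=1:−1/1440 = 1/5760; (3j)²=1/858 [(5 2 5; 1 -1 0)], sign=-1
I_A²/I_B² = (12/715)/(1/858) = 72/5

72/5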